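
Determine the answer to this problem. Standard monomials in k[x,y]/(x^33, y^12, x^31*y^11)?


k[x,y]/I, I = (x^33, y^12, x^31*y^11)
Rect: 33x12=396. Corner: (33-31)x(12-11)=2.
dim = 396-2 = 394


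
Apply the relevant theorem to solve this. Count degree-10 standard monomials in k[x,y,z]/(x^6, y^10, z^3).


Need i<6, j<10, k<3 with i+j+k=10.
For each i, j ranges over max(0,10-i-2)..min(9,10-i):
  i=0: j in [8,9] -> 2
  i=1: j in [7,9] -> 3
  i=2: j in [6,8] -> 3
  i=3: j in [5,7] -> 3
  i=4: j in [4,6] -> 3
  i=5: j in [3,5] -> 3
H(10) = 2+3+3+3+3+3 = 17


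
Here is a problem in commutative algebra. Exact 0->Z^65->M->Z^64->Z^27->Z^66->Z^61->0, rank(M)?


Alt sum=0:
(-1)^0*65 + (-1)^1*? + (-1)^2*64 + (-1)^3*27 + (-1)^4*66 + (-1)^5*61=0
rank(M)=107


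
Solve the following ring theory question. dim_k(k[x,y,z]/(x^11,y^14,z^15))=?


Basis: x^iy^jz^k, i<11,j<14,k<15
11*14*15=2310


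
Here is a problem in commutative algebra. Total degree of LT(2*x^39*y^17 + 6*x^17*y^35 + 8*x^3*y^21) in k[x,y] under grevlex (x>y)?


LT: 2*x^39*y^17
deg_x=39, deg_y=17
Total=39+17=56


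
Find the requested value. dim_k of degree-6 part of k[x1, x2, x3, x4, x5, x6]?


C(d+n-1,n-1)=C(11,5)=462


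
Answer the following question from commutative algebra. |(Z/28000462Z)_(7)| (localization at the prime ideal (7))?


7-primary part: 28000462=7^7*34
Size=7^7=823543


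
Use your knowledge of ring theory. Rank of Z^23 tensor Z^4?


rank(M(x)N) = rank(M)*rank(N)
23*4 = 92


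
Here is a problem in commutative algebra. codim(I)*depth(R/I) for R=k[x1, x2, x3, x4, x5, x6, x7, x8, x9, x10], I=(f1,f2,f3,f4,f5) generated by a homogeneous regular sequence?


codim=5, depth=dim(R/I)=10-5=5
Product=5*5=25


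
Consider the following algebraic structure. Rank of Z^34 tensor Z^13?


rank(M(x)N) = rank(M)*rank(N)
34*13 = 442


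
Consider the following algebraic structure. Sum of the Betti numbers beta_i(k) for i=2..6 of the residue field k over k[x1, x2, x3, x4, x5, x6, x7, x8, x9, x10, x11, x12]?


Koszul resolution: beta_i(k)=C(n,i), n=12
C(12,2)=66, C(12,3)=220, C(12,4)=495, C(12,5)=792, C(12,6)=924
Sum=2497


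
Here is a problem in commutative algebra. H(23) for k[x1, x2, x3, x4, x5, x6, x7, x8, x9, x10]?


C(d+n-1,n-1)=C(32,9)=28048800


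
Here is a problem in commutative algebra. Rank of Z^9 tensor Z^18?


rank(M(x)N) = rank(M)*rank(N)
9*18 = 162


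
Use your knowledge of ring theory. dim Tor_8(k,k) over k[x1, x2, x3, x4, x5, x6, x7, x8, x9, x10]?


Koszul: C(n,i)=C(10,8)=45


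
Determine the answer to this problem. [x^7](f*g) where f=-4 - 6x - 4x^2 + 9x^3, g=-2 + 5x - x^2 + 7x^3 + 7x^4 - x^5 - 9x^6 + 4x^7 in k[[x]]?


[x^7] = sum a_i*b_j, i+j=7
  -4*4=-16
  -6*-9=54
  -4*-1=4
  9*7=63
Sum=105


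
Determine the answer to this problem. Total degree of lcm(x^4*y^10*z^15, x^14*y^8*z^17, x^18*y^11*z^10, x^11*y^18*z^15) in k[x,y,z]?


lcm = componentwise max:
x: max(4,14,18,11)=18
y: max(10,8,11,18)=18
z: max(15,17,10,15)=17
Total=18+18+17=53


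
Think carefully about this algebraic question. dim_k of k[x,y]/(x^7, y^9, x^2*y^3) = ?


k[x,y]/I, I = (x^7, y^9, x^2*y^3)
Rect: 7x9=63. Corner: (7-2)x(9-3)=30.
dim = 63-30 = 33


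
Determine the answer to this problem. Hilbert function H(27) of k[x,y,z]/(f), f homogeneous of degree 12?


C(29,2)-C(17,2)=406-136=270


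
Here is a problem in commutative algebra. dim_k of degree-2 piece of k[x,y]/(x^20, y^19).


k[x,y], I = (x^20, y^19), d = 2
Need i < 20 and d-i < 19.
Range: 0 <= i <= 2.
H(2) = 3


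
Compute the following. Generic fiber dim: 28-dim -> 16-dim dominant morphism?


dim(fiber)=dim(X)-dim(Y)=28-16=12


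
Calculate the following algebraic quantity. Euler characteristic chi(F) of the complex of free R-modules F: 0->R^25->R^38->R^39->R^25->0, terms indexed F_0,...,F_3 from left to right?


chi = sum (-1)^i * rank:
(-1)^0*25=25
(-1)^1*38=-38
(-1)^2*39=39
(-1)^3*25=-25
chi=1


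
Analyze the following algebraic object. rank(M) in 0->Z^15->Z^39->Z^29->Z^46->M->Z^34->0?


Alt sum=0:
(-1)^0*15 + (-1)^1*39 + (-1)^2*29 + (-1)^3*46 + (-1)^4*? + (-1)^5*34=0
rank(M)=75


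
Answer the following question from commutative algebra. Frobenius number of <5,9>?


gcd(5,9)=1 => F=ab-a-b=5*9-5-9=45-14=31


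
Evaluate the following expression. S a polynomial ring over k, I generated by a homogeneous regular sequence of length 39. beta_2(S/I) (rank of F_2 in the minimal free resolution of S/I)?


Regular sequence => Koszul complex is the minimal free resolution.
Syz_1 minimally generated by Koszul relations f_i*e_j - f_j*e_i (i<j): mu(Syz_1) = beta_2 = C(m,2) = m(m-1)/2
m=39
39*38/2 = 741


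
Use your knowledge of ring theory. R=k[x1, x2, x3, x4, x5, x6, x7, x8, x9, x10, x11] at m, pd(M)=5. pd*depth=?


pd+depth=11
depth=11-5=6
pd*depth=5*6=30


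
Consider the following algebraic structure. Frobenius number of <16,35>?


gcd(16,35)=1 => F=ab-a-b=16*35-16-35=560-51=509


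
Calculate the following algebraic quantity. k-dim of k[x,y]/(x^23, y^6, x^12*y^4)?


k[x,y]/I, I = (x^23, y^6, x^12*y^4)
Rect: 23x6=138. Corner: (23-12)x(6-4)=22.
dim = 138-22 = 116


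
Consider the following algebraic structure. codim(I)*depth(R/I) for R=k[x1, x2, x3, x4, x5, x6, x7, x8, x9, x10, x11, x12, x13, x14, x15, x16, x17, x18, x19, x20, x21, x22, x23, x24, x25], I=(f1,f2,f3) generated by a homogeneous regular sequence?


codim=3, depth=dim(R/I)=25-3=22
Product=3*22=66


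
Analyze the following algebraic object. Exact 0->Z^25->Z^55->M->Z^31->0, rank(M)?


Alt sum=0:
(-1)^0*25 + (-1)^1*55 + (-1)^2*? + (-1)^3*31=0
rank(M)=61


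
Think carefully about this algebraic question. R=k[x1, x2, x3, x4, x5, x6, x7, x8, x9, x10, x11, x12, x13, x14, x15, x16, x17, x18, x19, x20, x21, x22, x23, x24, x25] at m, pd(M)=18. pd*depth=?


pd+depth=25
depth=25-18=7
pd*depth=18*7=126


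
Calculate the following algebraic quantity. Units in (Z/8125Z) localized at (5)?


Local ring = Z/625Z.
phi(625) = 5^3*(5-1) = 500


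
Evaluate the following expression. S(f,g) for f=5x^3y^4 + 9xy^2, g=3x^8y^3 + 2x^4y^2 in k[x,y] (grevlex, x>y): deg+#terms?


LT(f)=5x^3y^4, LT(g)=3x^8y^3
lcm(LM)=x^8y^4
S(f,g) (scaled by 15 to clear denominators) = 3x^5*f - 5y*g = 27x^6y^2 - 10x^4y^3
2 terms, deg 8.
8+2=10


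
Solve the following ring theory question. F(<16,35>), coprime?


gcd(16,35)=1 => F=ab-a-b=16*35-16-35=560-51=509


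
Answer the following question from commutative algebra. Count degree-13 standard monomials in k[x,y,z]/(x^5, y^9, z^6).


Need i<5, j<9, k<6 with i+j+k=13.
For each i, j ranges over max(0,13-i-5)..min(8,13-i):
  i=0: j in [8,8] -> 1
  i=1: j in [7,8] -> 2
  i=2: j in [6,8] -> 3
  i=3: j in [5,8] -> 4
  i=4: j in [4,8] -> 5
H(13) = 1+2+3+4+5 = 15


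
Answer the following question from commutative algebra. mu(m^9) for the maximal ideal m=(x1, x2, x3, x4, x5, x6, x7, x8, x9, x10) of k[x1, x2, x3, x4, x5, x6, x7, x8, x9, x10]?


Graded Nakayama: mu(m^d) = dim_k (m^d/m^(d+1)) = #degree-9 monomials in 10 vars
C(n+d-1,d)=C(18,9)=48620


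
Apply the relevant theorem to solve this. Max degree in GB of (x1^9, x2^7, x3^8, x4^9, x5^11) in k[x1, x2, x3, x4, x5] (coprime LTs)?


Pure powers, coprime LTs => already GB.
Degrees: 9, 7, 8, 9, 11
Max=11


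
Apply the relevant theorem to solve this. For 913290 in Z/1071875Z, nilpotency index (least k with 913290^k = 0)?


913290^k mod 1071875:
k=1: 913290
k=2: 870975
k=3: 385875
k=4: 428750
k=5: 0
First zero at k = 5


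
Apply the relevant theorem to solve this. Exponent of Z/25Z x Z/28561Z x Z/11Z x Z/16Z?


Exponent = lcm of the cyclic orders; pairwise coprime => product.
5^2*13^4*11^1*2^4=25*28561*11*16=125668400


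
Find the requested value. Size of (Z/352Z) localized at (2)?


2-primary part: 352=2^5*11
Size=2^5=32


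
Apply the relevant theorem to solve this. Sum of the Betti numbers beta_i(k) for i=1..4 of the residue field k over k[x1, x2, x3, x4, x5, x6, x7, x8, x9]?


Koszul resolution: beta_i(k)=C(n,i), n=9
C(9,1)=9, C(9,2)=36, C(9,3)=84, C(9,4)=126
Sum=255


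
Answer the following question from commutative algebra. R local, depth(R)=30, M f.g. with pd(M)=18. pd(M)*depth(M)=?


pd+depth=30
depth=30-18=12
pd*depth=18*12=216


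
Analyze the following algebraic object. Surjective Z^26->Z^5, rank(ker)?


rank(ker) = 26-5 = 21


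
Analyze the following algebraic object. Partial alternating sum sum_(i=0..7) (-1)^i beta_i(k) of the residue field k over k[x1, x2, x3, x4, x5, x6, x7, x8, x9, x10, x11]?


Koszul resolution: beta_i(k)=C(n,i), n=11
sum_(i=0..p) (-1)^i C(n,i) = (-1)^p C(n-1,p)
(-1)^7*C(10,7) = (-1)^7*120 = -120


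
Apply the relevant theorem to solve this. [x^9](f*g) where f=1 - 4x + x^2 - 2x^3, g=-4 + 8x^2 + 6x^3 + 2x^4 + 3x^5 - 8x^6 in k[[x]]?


[x^9] = sum a_i*b_j, i+j=9
  -2*-8=16
Sum=16


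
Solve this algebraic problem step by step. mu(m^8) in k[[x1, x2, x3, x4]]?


C(n+d-1,d)=C(11,8)=165


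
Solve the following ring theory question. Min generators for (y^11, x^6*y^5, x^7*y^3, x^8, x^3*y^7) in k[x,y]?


Remove redundant (divisible by others).
Min: x^8, x^7*y^3, x^6*y^5, x^3*y^7, y^11
Count=5


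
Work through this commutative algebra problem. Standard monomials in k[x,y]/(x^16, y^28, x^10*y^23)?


k[x,y]/I, I = (x^16, y^28, x^10*y^23)
Rect: 16x28=448. Corner: (16-10)x(28-23)=30.
dim = 448-30 = 418


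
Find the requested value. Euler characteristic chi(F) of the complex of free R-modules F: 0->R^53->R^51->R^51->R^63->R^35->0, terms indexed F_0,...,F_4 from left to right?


chi = sum (-1)^i * rank:
(-1)^0*53=53
(-1)^1*51=-51
(-1)^2*51=51
(-1)^3*63=-63
(-1)^4*35=35
chi=25


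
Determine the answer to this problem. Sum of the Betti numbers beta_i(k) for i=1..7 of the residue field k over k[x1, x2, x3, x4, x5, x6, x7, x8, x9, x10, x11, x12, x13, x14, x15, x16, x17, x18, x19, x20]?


Koszul resolution: beta_i(k)=C(n,i), n=20
C(20,1)=20, C(20,2)=190, C(20,3)=1140, C(20,4)=4845, C(20,5)=15504, C(20,6)=38760, C(20,7)=77520
Sum=137979


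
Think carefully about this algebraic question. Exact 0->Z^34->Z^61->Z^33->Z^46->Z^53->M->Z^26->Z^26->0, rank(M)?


Alt sum=0:
(-1)^0*34 + (-1)^1*61 + (-1)^2*33 + (-1)^3*46 + (-1)^4*53 + (-1)^5*? + (-1)^6*26 + (-1)^7*26=0
rank(M)=13


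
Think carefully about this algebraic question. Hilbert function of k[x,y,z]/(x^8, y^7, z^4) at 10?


Need i<8, j<7, k<4 with i+j+k=10.
For each i, j ranges over max(0,10-i-3)..min(6,10-i):
  i=0: j in [7,6] -> 0
  i=1: j in [6,6] -> 1
  i=2: j in [5,6] -> 2
  i=3: j in [4,6] -> 3
  i=4: j in [3,6] -> 4
  i=5: j in [2,5] -> 4
  i=6: j in [1,4] -> 4
  i=7: j in [0,3] -> 4
H(10) = 0+1+2+3+4+4+4+4 = 22


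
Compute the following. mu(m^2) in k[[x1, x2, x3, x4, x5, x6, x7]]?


C(n+d-1,d)=C(8,2)=28


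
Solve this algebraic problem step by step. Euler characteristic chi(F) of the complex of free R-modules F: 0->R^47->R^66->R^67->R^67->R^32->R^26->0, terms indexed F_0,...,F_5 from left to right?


chi = sum (-1)^i * rank:
(-1)^0*47=47
(-1)^1*66=-66
(-1)^2*67=67
(-1)^3*67=-67
(-1)^4*32=32
(-1)^5*26=-26
chi=-13


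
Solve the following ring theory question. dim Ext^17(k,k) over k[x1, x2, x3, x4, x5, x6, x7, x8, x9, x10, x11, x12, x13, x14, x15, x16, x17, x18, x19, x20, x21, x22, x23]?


C(n,i)=C(23,17)=100947


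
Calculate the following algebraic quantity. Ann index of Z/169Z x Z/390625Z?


Exponent = lcm of the cyclic orders; pairwise coprime => product.
13^2*5^8=169*390625=66015625


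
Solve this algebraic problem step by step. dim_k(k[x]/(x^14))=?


Basis: 1,x,...,x^13
dim=14


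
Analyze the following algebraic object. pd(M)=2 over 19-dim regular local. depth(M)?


pd+depth=depth(R)=19
depth=19-2=17


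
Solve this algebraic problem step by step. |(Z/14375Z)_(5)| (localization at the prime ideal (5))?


5-primary part: 14375=5^4*23
Size=5^4=625


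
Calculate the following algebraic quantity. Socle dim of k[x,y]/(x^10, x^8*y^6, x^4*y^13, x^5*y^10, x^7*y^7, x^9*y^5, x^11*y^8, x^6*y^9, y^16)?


Socle = ann(m) = span of standard monomials u with x*u, y*u in I (staircase corners).
Redundant generators: x^11*y^8
Minimal generators: x^10, x^9*y^5, x^8*y^6, x^7*y^7, x^6*y^9, x^5*y^10, x^4*y^13, y^16
Corners: x^3y^15, x^4y^12, x^5y^9, x^6y^8, x^7y^6, x^8y^5, x^9y^4
Socle dim=7


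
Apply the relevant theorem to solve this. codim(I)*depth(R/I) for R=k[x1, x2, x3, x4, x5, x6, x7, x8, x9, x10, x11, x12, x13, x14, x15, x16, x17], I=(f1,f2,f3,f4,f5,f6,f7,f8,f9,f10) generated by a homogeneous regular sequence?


codim=10, depth=dim(R/I)=17-10=7
Product=10*7=70


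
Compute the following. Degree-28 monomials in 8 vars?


C(d+n-1,n-1)=C(35,7)=6724520


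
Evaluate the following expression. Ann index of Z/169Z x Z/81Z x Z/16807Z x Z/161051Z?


Exponent = lcm of the cyclic orders; pairwise coprime => product.
13^2*3^4*7^5*11^5=169*81*16807*161051=37053168325173


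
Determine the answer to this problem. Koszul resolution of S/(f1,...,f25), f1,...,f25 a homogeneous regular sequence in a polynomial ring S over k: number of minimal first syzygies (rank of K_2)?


Regular sequence => Koszul complex is the minimal free resolution.
Syz_1 minimally generated by Koszul relations f_i*e_j - f_j*e_i (i<j): mu(Syz_1) = beta_2 = C(m,2) = m(m-1)/2
m=25
25*24/2 = 300


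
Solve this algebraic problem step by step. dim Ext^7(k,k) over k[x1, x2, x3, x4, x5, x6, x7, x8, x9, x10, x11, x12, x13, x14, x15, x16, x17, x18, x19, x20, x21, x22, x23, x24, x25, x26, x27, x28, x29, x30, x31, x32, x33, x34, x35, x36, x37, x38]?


C(n,i)=C(38,7)=12620256


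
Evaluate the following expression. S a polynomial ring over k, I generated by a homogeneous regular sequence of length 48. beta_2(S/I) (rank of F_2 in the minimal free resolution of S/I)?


Regular sequence => Koszul complex is the minimal free resolution.
Syz_1 minimally generated by Koszul relations f_i*e_j - f_j*e_i (i<j): mu(Syz_1) = beta_2 = C(m,2) = m(m-1)/2
m=48
48*47/2 = 1128


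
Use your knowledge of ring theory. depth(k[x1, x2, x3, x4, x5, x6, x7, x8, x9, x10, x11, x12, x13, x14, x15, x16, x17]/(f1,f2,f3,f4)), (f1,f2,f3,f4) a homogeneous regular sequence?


depth(R)=17
depth(R/I)=17-4=13


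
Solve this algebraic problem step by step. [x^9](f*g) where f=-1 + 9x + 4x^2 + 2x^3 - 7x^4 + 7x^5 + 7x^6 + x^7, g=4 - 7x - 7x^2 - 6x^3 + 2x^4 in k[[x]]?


[x^9] = sum a_i*b_j, i+j=9
  7*2=14
  7*-6=-42
  1*-7=-7
Sum=-35


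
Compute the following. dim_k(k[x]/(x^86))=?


Basis: 1,x,...,x^85
dim=86


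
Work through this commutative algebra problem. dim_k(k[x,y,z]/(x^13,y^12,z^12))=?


Basis: x^iy^jz^k, i<13,j<12,k<12
13*12*12=1872


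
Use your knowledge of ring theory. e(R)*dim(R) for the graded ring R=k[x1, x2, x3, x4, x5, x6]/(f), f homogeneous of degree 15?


e(R)=deg(f)=15, dim(R)=6-1=5
e*dim=15*5=75


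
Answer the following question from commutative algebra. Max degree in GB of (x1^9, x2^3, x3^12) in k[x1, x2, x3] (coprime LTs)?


Pure powers, coprime LTs => already GB.
Degrees: 9, 3, 12
Max=12


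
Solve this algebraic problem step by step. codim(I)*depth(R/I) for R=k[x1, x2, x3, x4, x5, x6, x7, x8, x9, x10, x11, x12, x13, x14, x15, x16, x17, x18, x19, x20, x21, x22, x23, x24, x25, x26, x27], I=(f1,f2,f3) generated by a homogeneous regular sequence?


codim=3, depth=dim(R/I)=27-3=24
Product=3*24=72


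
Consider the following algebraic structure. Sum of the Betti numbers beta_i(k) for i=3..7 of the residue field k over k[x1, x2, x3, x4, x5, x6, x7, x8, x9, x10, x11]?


Koszul resolution: beta_i(k)=C(n,i), n=11
C(11,3)=165, C(11,4)=330, C(11,5)=462, C(11,6)=462, C(11,7)=330
Sum=1749


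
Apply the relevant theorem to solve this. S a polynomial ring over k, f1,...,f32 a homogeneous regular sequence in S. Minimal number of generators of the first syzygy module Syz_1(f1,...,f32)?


Regular sequence => Koszul complex is the minimal free resolution.
Syz_1 minimally generated by Koszul relations f_i*e_j - f_j*e_i (i<j): mu(Syz_1) = beta_2 = C(m,2) = m(m-1)/2
m=32
32*31/2 = 496


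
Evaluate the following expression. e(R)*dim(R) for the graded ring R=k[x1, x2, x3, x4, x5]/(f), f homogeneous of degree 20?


e(R)=deg(f)=20, dim(R)=5-1=4
e*dim=20*4=80


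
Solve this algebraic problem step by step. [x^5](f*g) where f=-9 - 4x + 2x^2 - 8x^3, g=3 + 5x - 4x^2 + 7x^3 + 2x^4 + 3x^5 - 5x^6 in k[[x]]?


[x^5] = sum a_i*b_j, i+j=5
  -9*3=-27
  -4*2=-8
  2*7=14
  -8*-4=32
Sum=11


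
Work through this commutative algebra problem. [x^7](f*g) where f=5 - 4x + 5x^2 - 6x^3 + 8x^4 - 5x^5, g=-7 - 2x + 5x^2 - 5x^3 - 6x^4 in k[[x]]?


[x^7] = sum a_i*b_j, i+j=7
  -6*-6=36
  8*-5=-40
  -5*5=-25
Sum=-29


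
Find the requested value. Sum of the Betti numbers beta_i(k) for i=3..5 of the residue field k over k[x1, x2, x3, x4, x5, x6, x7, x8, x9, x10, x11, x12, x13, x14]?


Koszul resolution: beta_i(k)=C(n,i), n=14
C(14,3)=364, C(14,4)=1001, C(14,5)=2002
Sum=3367


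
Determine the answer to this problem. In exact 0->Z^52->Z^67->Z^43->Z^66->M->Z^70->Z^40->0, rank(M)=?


Alt sum=0:
(-1)^0*52 + (-1)^1*67 + (-1)^2*43 + (-1)^3*66 + (-1)^4*? + (-1)^5*70 + (-1)^6*40=0
rank(M)=68


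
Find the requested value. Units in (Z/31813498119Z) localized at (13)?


Local ring = Z/10604499373Z.
phi(10604499373) = 13^8*(13-1) = 9788768652


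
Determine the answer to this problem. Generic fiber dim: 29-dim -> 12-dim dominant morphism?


dim(fiber)=dim(X)-dim(Y)=29-12=17


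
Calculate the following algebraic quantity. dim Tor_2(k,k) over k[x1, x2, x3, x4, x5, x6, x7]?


Koszul: C(n,i)=C(7,2)=21


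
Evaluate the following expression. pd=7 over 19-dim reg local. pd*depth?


pd+depth=19
depth=19-7=12
pd*depth=7*12=84


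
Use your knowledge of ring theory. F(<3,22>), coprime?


gcd(3,22)=1 => F=ab-a-b=3*22-3-22=66-25=41


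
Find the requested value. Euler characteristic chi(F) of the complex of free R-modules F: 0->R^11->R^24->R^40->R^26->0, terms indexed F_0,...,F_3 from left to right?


chi = sum (-1)^i * rank:
(-1)^0*11=11
(-1)^1*24=-24
(-1)^2*40=40
(-1)^3*26=-26
chi=1


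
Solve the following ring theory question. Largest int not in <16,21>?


gcd(16,21)=1 => F=ab-a-b=16*21-16-21=336-37=299


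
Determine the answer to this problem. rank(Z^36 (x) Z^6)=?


rank(M(x)N) = rank(M)*rank(N)
36*6 = 216


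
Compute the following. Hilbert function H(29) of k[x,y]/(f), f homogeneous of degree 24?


H(t)=d for t>=d-1.
d=24, t=29
H(29)=24


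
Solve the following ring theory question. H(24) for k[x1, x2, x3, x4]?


C(d+n-1,n-1)=C(27,3)=2925


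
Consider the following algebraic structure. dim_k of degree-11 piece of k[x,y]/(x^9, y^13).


k[x,y], I = (x^9, y^13), d = 11
Need i < 9 and d-i < 13.
Range: 0 <= i <= 8.
H(11) = 9


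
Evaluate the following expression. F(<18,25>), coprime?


gcd(18,25)=1 => F=ab-a-b=18*25-18-25=450-43=407


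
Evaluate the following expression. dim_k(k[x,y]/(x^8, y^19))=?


Basis: x^i*y^j, i<8, j<19
8*19=152


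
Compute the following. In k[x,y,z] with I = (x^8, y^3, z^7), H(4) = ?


Need i<8, j<3, k<7 with i+j+k=4.
For each i, j ranges over max(0,4-i-6)..min(2,4-i):
  i=0: j in [0,2] -> 3
  i=1: j in [0,2] -> 3
  i=2: j in [0,2] -> 3
  i=3: j in [0,1] -> 2
  i=4: j in [0,0] -> 1
H(4) = 3+3+3+2+1 = 12


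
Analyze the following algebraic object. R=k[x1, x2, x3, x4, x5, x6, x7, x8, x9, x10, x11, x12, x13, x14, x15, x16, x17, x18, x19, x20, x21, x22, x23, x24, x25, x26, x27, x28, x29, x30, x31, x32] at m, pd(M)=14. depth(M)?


pd+depth=depth(R)=32
depth=32-14=18


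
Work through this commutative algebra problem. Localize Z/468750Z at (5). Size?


5-primary part: 468750=5^7*6
Size=5^7=78125


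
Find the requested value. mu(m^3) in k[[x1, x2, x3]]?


C(n+d-1,d)=C(5,3)=10


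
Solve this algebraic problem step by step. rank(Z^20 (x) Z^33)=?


rank(M(x)N) = rank(M)*rank(N)
20*33 = 660


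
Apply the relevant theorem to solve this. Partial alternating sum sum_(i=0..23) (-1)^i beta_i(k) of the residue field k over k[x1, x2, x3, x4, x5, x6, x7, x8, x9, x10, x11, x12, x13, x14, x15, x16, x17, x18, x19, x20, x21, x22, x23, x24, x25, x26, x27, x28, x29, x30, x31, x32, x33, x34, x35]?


Koszul resolution: beta_i(k)=C(n,i), n=35
sum_(i=0..p) (-1)^i C(n,i) = (-1)^p C(n-1,p)
(-1)^23*C(34,23) = (-1)^23*286097760 = -286097760


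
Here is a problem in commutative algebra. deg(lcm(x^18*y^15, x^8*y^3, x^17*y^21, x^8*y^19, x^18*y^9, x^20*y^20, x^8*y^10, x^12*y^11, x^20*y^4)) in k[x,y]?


lcm = componentwise max:
x: max(18,8,17,8,18,20,8,12,20)=20
y: max(15,3,21,19,9,20,10,11,4)=21
Total=20+21=41


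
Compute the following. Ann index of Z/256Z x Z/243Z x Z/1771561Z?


Exponent = lcm of the cyclic orders; pairwise coprime => product.
2^8*3^5*11^6=256*243*1771561=110205266688


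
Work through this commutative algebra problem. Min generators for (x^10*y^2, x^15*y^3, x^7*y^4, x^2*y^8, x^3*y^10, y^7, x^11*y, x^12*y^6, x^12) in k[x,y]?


Remove redundant (divisible by others).
x^15*y^3 redundant.
x^2*y^8 redundant.
x^12*y^6 redundant.
x^3*y^10 redundant.
Min: x^12, x^11*y, x^10*y^2, x^7*y^4, y^7
Count=5


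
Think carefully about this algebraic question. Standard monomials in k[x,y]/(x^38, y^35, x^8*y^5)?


k[x,y]/I, I = (x^38, y^35, x^8*y^5)
Rect: 38x35=1330. Corner: (38-8)x(35-5)=900.
dim = 1330-900 = 430


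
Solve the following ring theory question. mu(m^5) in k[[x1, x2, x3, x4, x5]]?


C(n+d-1,d)=C(9,5)=126


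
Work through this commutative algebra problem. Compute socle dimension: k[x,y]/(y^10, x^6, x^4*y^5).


Socle = ann(m) = span of standard monomials u with x*u, y*u in I (staircase corners).
Minimal generators: x^6, x^4*y^5, y^10
Corners: x^3y^9, x^5y^4
Socle dim=2


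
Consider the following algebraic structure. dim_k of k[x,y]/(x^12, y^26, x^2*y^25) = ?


k[x,y]/I, I = (x^12, y^26, x^2*y^25)
Rect: 12x26=312. Corner: (12-2)x(26-25)=10.
dim = 312-10 = 302


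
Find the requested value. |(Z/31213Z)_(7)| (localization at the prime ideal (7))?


7-primary part: 31213=7^4*13
Size=7^4=2401


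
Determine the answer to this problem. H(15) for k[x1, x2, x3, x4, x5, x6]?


C(d+n-1,n-1)=C(20,5)=15504


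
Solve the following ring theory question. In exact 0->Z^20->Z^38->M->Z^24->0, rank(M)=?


Alt sum=0:
(-1)^0*20 + (-1)^1*38 + (-1)^2*? + (-1)^3*24=0
rank(M)=42


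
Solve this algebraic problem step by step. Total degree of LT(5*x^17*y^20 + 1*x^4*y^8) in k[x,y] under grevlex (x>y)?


LT: 5*x^17*y^20
deg_x=17, deg_y=20
Total=17+20=37


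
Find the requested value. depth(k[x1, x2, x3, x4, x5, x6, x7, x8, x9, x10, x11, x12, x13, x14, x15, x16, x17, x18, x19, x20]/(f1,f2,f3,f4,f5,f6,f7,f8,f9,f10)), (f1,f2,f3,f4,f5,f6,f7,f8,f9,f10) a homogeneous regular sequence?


depth(R)=20
depth(R/I)=20-10=10


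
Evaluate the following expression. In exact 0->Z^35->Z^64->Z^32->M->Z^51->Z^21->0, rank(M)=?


Alt sum=0:
(-1)^0*35 + (-1)^1*64 + (-1)^2*32 + (-1)^3*? + (-1)^4*51 + (-1)^5*21=0
rank(M)=33


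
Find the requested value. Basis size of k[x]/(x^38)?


Basis: 1,x,...,x^37
dim=38


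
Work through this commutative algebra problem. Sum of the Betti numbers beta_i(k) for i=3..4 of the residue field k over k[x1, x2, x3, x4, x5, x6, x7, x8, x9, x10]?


Koszul resolution: beta_i(k)=C(n,i), n=10
C(10,3)=120, C(10,4)=210
Sum=330


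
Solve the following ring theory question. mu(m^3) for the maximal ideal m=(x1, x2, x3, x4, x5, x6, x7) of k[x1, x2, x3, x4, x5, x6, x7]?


Graded Nakayama: mu(m^d) = dim_k (m^d/m^(d+1)) = #degree-3 monomials in 7 vars
C(n+d-1,d)=C(9,3)=84


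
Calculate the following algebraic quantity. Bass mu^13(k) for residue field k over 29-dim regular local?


C(n,i)=C(29,13)=67863915


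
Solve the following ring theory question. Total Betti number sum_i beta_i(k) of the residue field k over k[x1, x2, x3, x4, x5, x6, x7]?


Koszul resolution: beta_i(k)=C(n,i), n=7
sum_i C(7,i) = 2^7 = 128


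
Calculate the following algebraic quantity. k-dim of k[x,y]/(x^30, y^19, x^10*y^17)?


k[x,y]/I, I = (x^30, y^19, x^10*y^17)
Rect: 30x19=570. Corner: (30-10)x(19-17)=40.
dim = 570-40 = 530


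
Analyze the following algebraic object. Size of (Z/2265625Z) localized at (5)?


5-primary part: 2265625=5^7*29
Size=5^7=78125


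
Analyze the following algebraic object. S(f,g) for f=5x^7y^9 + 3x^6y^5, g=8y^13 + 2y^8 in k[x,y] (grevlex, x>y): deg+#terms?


LT(f)=5x^7y^9, LT(g)=8y^13
lcm(LM)=x^7y^13
S(f,g) (scaled by 40 to clear denominators) = 8y^4*f - 5x^7*g = -10x^7y^8 + 24x^6y^9
2 terms, deg 15.
15+2=17


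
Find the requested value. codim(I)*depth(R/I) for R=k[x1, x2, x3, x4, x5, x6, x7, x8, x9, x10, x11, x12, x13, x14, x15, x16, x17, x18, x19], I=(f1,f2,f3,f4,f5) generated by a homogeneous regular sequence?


codim=5, depth=dim(R/I)=19-5=14
Product=5*14=70


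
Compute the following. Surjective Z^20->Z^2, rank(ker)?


rank(ker) = 20-2 = 18


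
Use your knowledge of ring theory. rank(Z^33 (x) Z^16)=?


rank(M(x)N) = rank(M)*rank(N)
33*16 = 528


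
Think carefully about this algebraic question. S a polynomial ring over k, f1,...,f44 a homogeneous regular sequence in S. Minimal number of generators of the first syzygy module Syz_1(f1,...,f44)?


Regular sequence => Koszul complex is the minimal free resolution.
Syz_1 minimally generated by Koszul relations f_i*e_j - f_j*e_i (i<j): mu(Syz_1) = beta_2 = C(m,2) = m(m-1)/2
m=44
44*43/2 = 946


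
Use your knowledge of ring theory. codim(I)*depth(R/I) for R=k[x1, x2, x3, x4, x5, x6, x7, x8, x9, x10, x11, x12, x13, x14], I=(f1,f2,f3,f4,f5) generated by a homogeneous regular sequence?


codim=5, depth=dim(R/I)=14-5=9
Product=5*9=45


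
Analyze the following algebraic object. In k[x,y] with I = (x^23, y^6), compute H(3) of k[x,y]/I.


k[x,y], I = (x^23, y^6), d = 3
Need i < 23 and d-i < 6.
Range: 0 <= i <= 3.
H(3) = 4


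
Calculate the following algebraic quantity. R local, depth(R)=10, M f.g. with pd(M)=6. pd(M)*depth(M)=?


pd+depth=10
depth=10-6=4
pd*depth=6*4=24


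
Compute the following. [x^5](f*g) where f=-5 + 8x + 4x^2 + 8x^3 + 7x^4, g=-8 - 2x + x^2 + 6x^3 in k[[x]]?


[x^5] = sum a_i*b_j, i+j=5
  4*6=24
  8*1=8
  7*-2=-14
Sum=18


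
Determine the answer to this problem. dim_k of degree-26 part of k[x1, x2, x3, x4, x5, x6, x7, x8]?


C(d+n-1,n-1)=C(33,7)=4272048


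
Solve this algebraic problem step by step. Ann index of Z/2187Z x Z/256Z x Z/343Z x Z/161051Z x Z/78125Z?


Exponent = lcm of the cyclic orders; pairwise coprime => product.
3^7*2^8*7^3*11^5*5^7=2187*256*343*161051*78125=2416219163820000000


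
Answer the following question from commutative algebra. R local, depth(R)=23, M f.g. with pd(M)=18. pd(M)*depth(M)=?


pd+depth=23
depth=23-18=5
pd*depth=18*5=90


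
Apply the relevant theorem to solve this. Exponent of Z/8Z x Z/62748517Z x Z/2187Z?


Exponent = lcm of the cyclic orders; pairwise coprime => product.
2^3*13^7*3^7=8*62748517*2187=1097848053432


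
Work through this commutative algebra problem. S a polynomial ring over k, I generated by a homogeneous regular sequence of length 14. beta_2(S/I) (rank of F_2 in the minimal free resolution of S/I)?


Regular sequence => Koszul complex is the minimal free resolution.
Syz_1 minimally generated by Koszul relations f_i*e_j - f_j*e_i (i<j): mu(Syz_1) = beta_2 = C(m,2) = m(m-1)/2
m=14
14*13/2 = 91


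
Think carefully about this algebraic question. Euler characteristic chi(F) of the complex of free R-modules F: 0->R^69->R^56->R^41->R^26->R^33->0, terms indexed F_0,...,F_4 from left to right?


chi = sum (-1)^i * rank:
(-1)^0*69=69
(-1)^1*56=-56
(-1)^2*41=41
(-1)^3*26=-26
(-1)^4*33=33
chi=61


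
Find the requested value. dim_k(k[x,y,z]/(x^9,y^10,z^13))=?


Basis: x^iy^jz^k, i<9,j<10,k<13
9*10*13=1170


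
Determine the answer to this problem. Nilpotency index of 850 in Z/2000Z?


850^k mod 2000:
k=1: 850
k=2: 500
k=3: 1000
k=4: 0
First zero at k = 4


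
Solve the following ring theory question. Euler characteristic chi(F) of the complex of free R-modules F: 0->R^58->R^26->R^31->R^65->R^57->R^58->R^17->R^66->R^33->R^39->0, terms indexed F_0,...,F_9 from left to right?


chi = sum (-1)^i * rank:
(-1)^0*58=58
(-1)^1*26=-26
(-1)^2*31=31
(-1)^3*65=-65
(-1)^4*57=57
(-1)^5*58=-58
(-1)^6*17=17
(-1)^7*66=-66
(-1)^8*33=33
(-1)^9*39=-39
chi=-58


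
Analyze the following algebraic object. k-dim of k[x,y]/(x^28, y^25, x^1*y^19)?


k[x,y]/I, I = (x^28, y^25, x^1*y^19)
Rect: 28x25=700. Corner: (28-1)x(25-19)=162.
dim = 700-162 = 538


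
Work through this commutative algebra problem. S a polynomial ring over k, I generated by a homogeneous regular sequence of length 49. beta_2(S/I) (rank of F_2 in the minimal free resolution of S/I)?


Regular sequence => Koszul complex is the minimal free resolution.
Syz_1 minimally generated by Koszul relations f_i*e_j - f_j*e_i (i<j): mu(Syz_1) = beta_2 = C(m,2) = m(m-1)/2
m=49
49*48/2 = 1176


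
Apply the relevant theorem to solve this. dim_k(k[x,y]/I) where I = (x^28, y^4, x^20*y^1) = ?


k[x,y]/I, I = (x^28, y^4, x^20*y^1)
Rect: 28x4=112. Corner: (28-20)x(4-1)=24.
dim = 112-24 = 88


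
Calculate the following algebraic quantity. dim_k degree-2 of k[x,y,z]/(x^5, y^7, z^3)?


Need i<5, j<7, k<3 with i+j+k=2.
For each i, j ranges over max(0,2-i-2)..min(6,2-i):
  i=0: j in [0,2] -> 3
  i=1: j in [0,1] -> 2
  i=2: j in [0,0] -> 1
H(2) = 3+2+1 = 6


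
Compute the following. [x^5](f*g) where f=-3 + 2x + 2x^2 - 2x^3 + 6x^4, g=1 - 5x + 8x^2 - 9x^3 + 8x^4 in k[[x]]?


[x^5] = sum a_i*b_j, i+j=5
  2*8=16
  2*-9=-18
  -2*8=-16
  6*-5=-30
Sum=-48


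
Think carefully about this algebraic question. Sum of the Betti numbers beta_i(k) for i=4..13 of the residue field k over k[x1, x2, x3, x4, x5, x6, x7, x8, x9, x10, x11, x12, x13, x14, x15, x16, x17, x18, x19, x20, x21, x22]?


Koszul resolution: beta_i(k)=C(n,i), n=22
C(22,4)=7315, C(22,5)=26334, C(22,6)=74613, C(22,7)=170544, C(22,8)=319770, C(22,9)=497420, C(22,10)=646646, C(22,11)=705432, C(22,12)=646646, C(22,13)=497420
Sum=3592140


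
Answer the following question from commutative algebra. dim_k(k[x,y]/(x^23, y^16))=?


Basis: x^i*y^j, i<23, j<16
23*16=368


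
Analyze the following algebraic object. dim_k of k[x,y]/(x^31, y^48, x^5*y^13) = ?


k[x,y]/I, I = (x^31, y^48, x^5*y^13)
Rect: 31x48=1488. Corner: (31-5)x(48-13)=910.
dim = 1488-910 = 578


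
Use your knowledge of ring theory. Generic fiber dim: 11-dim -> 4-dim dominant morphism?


dim(fiber)=dim(X)-dim(Y)=11-4=7


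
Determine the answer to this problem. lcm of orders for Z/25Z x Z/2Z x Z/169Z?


Exponent = lcm of the cyclic orders; pairwise coprime => product.
5^2*2^1*13^2=25*2*169=8450


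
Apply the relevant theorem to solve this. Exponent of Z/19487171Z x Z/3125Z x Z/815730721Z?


Exponent = lcm of the cyclic orders; pairwise coprime => product.
11^7*5^5*13^8=19487171*3125*815730721=49675887656500909375


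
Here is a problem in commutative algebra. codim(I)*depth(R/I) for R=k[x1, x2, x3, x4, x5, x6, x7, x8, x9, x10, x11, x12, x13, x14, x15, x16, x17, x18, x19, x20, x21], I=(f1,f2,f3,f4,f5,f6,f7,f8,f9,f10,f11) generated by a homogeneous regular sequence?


codim=11, depth=dim(R/I)=21-11=10
Product=11*10=110


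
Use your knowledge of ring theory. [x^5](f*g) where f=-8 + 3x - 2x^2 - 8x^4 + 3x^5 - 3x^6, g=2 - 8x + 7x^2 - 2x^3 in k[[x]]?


[x^5] = sum a_i*b_j, i+j=5
  -2*-2=4
  -8*-8=64
  3*2=6
Sum=74


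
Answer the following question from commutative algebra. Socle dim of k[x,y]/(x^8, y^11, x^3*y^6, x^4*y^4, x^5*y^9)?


Socle = ann(m) = span of standard monomials u with x*u, y*u in I (staircase corners).
Redundant generators: x^5*y^9
Minimal generators: x^8, x^4*y^4, x^3*y^6, y^11
Corners: x^2y^10, x^3y^5, x^7y^3
Socle dim=3


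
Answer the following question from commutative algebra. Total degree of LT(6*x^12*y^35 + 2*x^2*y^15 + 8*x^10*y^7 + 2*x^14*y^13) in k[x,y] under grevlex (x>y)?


LT: 6*x^12*y^35
deg_x=12, deg_y=35
Total=12+35=47


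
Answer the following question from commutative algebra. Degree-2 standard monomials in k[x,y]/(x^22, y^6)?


k[x,y], I = (x^22, y^6), d = 2
Need i < 22 and d-i < 6.
Range: 0 <= i <= 2.
H(2) = 3


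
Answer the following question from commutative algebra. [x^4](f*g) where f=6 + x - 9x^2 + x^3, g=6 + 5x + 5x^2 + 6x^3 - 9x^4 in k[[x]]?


[x^4] = sum a_i*b_j, i+j=4
  6*-9=-54
  1*6=6
  -9*5=-45
  1*5=5
Sum=-88


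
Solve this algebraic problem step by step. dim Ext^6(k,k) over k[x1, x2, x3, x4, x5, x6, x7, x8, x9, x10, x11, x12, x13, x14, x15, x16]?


C(n,i)=C(16,6)=8008


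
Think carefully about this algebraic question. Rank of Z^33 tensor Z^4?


rank(M(x)N) = rank(M)*rank(N)
33*4 = 132


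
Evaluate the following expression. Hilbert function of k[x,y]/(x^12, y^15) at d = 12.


k[x,y], I = (x^12, y^15), d = 12
Need i < 12 and d-i < 15.
Range: 0 <= i <= 11.
H(12) = 12


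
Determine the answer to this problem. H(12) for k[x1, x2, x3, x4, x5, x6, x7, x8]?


C(d+n-1,n-1)=C(19,7)=50388


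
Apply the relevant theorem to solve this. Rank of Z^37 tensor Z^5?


rank(M(x)N) = rank(M)*rank(N)
37*5 = 185


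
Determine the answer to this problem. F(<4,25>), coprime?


gcd(4,25)=1 => F=ab-a-b=4*25-4-25=100-29=71


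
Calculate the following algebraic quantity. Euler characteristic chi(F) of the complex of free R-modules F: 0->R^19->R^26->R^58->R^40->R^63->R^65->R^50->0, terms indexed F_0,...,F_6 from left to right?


chi = sum (-1)^i * rank:
(-1)^0*19=19
(-1)^1*26=-26
(-1)^2*58=58
(-1)^3*40=-40
(-1)^4*63=63
(-1)^5*65=-65
(-1)^6*50=50
chi=59


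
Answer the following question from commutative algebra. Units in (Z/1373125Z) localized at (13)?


Local ring = Z/2197Z.
phi(2197) = 13^2*(13-1) = 2028


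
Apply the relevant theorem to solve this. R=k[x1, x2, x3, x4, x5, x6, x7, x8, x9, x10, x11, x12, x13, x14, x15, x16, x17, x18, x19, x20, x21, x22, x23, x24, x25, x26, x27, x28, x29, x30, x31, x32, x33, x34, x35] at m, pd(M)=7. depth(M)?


pd+depth=depth(R)=35
depth=35-7=28


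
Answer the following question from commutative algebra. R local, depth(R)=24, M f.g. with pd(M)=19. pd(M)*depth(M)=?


pd+depth=24
depth=24-19=5
pd*depth=19*5=95


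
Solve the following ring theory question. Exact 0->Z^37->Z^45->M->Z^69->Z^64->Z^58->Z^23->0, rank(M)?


Alt sum=0:
(-1)^0*37 + (-1)^1*45 + (-1)^2*? + (-1)^3*69 + (-1)^4*64 + (-1)^5*58 + (-1)^6*23=0
rank(M)=48


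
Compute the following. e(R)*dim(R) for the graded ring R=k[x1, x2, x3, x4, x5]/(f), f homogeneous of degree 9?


e(R)=deg(f)=9, dim(R)=5-1=4
e*dim=9*4=36


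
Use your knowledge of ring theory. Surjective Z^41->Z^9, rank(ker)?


rank(ker) = 41-9 = 32


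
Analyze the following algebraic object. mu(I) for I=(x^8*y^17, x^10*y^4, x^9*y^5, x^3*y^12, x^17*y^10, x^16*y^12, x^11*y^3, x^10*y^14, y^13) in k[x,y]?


Remove redundant (divisible by others).
x^8*y^17 redundant.
x^10*y^14 redundant.
x^16*y^12 redundant.
x^17*y^10 redundant.
Min: x^11*y^3, x^10*y^4, x^9*y^5, x^3*y^12, y^13
Count=5


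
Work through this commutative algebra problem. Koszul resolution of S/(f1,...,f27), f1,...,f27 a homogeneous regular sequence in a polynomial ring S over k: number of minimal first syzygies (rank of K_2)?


Regular sequence => Koszul complex is the minimal free resolution.
Syz_1 minimally generated by Koszul relations f_i*e_j - f_j*e_i (i<j): mu(Syz_1) = beta_2 = C(m,2) = m(m-1)/2
m=27
27*26/2 = 351


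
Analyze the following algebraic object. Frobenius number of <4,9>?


gcd(4,9)=1 => F=ab-a-b=4*9-4-9=36-13=23


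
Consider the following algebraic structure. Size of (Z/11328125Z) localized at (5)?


5-primary part: 11328125=5^8*29
Size=5^8=390625


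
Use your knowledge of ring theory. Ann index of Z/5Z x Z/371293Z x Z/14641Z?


Exponent = lcm of the cyclic orders; pairwise coprime => product.
5^1*13^5*11^4=5*371293*14641=27180504065


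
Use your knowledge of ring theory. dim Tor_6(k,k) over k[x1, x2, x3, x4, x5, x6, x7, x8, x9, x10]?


Koszul: C(n,i)=C(10,6)=210


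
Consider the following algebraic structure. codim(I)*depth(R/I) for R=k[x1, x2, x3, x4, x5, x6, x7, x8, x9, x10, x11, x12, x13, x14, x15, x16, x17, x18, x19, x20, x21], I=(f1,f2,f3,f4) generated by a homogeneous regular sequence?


codim=4, depth=dim(R/I)=21-4=17
Product=4*17=68


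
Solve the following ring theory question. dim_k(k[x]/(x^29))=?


Basis: 1,x,...,x^28
dim=29


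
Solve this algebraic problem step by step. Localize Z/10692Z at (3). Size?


3-primary part: 10692=3^5*44
Size=3^5=243


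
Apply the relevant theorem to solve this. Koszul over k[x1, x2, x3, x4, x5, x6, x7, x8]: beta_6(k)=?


C(n,i)=C(8,6)=28


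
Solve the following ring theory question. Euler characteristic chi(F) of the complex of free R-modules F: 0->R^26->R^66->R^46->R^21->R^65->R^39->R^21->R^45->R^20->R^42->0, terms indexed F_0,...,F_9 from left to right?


chi = sum (-1)^i * rank:
(-1)^0*26=26
(-1)^1*66=-66
(-1)^2*46=46
(-1)^3*21=-21
(-1)^4*65=65
(-1)^5*39=-39
(-1)^6*21=21
(-1)^7*45=-45
(-1)^8*20=20
(-1)^9*42=-42
chi=-35


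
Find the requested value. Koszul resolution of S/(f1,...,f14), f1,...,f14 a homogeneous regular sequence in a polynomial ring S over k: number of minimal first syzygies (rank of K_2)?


Regular sequence => Koszul complex is the minimal free resolution.
Syz_1 minimally generated by Koszul relations f_i*e_j - f_j*e_i (i<j): mu(Syz_1) = beta_2 = C(m,2) = m(m-1)/2
m=14
14*13/2 = 91


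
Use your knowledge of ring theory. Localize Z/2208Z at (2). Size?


2-primary part: 2208=2^5*69
Size=2^5=32


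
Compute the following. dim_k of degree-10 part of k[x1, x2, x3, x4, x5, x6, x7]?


C(d+n-1,n-1)=C(16,6)=8008


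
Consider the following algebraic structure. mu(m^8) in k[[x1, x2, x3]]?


C(n+d-1,d)=C(10,8)=45


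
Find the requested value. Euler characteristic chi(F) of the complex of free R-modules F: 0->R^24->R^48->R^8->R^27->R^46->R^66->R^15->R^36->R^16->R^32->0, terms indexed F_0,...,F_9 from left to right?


chi = sum (-1)^i * rank:
(-1)^0*24=24
(-1)^1*48=-48
(-1)^2*8=8
(-1)^3*27=-27
(-1)^4*46=46
(-1)^5*66=-66
(-1)^6*15=15
(-1)^7*36=-36
(-1)^8*16=16
(-1)^9*32=-32
chi=-100


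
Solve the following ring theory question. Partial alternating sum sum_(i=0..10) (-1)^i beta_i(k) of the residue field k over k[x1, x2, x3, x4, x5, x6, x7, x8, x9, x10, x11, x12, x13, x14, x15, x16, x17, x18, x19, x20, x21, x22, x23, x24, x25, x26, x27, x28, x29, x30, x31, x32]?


Koszul resolution: beta_i(k)=C(n,i), n=32
sum_(i=0..p) (-1)^i C(n,i) = (-1)^p C(n-1,p)
(-1)^10*C(31,10) = (-1)^10*44352165 = 44352165


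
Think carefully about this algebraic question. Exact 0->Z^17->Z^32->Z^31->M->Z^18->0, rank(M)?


Alt sum=0:
(-1)^0*17 + (-1)^1*32 + (-1)^2*31 + (-1)^3*? + (-1)^4*18=0
rank(M)=34


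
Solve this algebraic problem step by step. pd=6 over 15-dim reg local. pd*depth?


pd+depth=15
depth=15-6=9
pd*depth=6*9=54


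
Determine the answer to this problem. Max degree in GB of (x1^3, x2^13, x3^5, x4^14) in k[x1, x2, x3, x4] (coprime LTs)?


Pure powers, coprime LTs => already GB.
Degrees: 3, 13, 5, 14
Max=14


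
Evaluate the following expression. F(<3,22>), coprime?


gcd(3,22)=1 => F=ab-a-b=3*22-3-22=66-25=41
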